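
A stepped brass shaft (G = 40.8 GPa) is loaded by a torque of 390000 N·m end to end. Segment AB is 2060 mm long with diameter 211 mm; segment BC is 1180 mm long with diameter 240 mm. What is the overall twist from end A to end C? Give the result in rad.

J_AB = π(0.211)⁴/32 = 1.95×10^-4 m⁴; J_BC = π(0.240)⁴/32 = 3.26×10^-4 m⁴.
θ = (T/G)·Σ L_i/J_i = (390000/40.8×10⁹)·(2.06/1.95×10^-4 + 1.18/3.26×10^-4) = 0.1358 rad.

0.136 rad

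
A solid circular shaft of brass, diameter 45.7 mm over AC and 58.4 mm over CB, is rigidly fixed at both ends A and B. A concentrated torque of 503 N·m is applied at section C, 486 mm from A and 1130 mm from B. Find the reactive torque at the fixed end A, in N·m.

Compatibility: T_A·a/J_AC = T_B·b/J_CB with T_A + T_B = T₀.
J_AC = 4.28×10^-7 m⁴, J_CB = 1.14×10^-6 m⁴, so T_A = T₀·(J_AC/a)/((J_AC/a)+(J_CB/b)) = 234.3 N·m, T_B = 268.7 N·m.

234 N·m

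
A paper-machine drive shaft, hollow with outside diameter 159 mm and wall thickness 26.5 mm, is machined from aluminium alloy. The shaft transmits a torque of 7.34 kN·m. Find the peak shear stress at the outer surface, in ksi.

J = π(d_o⁴ − d_i⁴)/32 = π(0.159⁴ − 0.106⁴)/32 = 5.035×10^-5 m⁴.
τ_max = T·r/J = 7340 × 0.0795 / 5.035×10^-5 = 1.159×10^7 Pa.

1.68 ksi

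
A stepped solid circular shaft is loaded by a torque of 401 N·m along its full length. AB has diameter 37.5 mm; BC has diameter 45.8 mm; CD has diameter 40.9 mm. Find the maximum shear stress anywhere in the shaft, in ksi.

Under the same torque, τ_max = 16T/(πd³) is largest where d is smallest — segment AB (d = 37.5 mm).
τ_max = 16·401.0/(π·(0.0375)³) = 3.873×10^7 Pa.

5.62 ksi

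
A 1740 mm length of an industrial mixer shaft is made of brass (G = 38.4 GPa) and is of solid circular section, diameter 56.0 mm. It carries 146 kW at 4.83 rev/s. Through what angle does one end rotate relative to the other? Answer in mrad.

226 mrad

ω = 2π·4.83 = 30.35 rad/s, so T = P/ω = 146×10³ / 30.35 = 4811 N·m.
J = πd⁴/32 = π(0.0560)⁴/32 = 9.655×10^-7 m⁴.
θ = T·L/(G·J) = 4811 × 1.74 / (38.4×10⁹ × 9.655×10^-7) = 0.2258 rad.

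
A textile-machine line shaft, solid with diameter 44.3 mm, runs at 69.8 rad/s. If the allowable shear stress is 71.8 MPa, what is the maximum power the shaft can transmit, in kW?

J = πd⁴/32 = π(0.0443)⁴/32 = 3.781×10^-7 m⁴.
T_max = τ_allow·J/r = 7.18×10^7 × 3.781×10^-7 / 0.0221 = 1226 N·m.
ω = 69.8 rad/s, so P_max = T_max·ω = 8.555×10^4 W.

85.6 kW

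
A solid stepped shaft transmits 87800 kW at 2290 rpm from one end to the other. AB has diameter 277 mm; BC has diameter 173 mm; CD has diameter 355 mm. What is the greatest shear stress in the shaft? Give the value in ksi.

52.2 ksi

ω = 2π·2290/60 = 239.8 rad/s, so T = P/ω = 87800×10³ / 239.8 = 366100 N·m.
Under the same torque, τ_max = 16T/(πd³) is largest where d is smallest — segment BC (d = 173 mm).
τ_max = 16·366100/(π·(0.173)³) = 3.601×10^8 Pa.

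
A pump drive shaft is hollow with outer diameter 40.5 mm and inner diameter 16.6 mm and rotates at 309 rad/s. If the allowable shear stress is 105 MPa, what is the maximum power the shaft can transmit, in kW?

J = π(d_o⁴ − d_i⁴)/32 = π(0.0405⁴ − 0.0166⁴)/32 = 2.567×10^-7 m⁴.
T_max = τ_allow·J/r = 1.05×10^8 × 2.567×10^-7 / 0.0203 = 1331 N·m.
ω = 309 rad/s, so P_max = T_max·ω = 4.113×10^5 W.

411 kW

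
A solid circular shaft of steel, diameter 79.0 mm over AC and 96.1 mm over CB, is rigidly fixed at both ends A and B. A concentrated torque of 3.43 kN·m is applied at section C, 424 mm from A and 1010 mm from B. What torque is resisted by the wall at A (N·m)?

Compatibility: T_A·a/J_AC = T_B·b/J_CB with T_A + T_B = T₀.
J_AC = 3.82×10^-6 m⁴, J_CB = 8.37×10^-6 m⁴, so T_A = T₀·(J_AC/a)/((J_AC/a)+(J_CB/b)) = 1787 N·m, T_B = 1643 N·m.

1790 N·m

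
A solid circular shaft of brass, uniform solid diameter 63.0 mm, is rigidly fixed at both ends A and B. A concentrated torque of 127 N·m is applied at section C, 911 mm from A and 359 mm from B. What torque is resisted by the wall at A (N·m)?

With uniform GJ and both ends fixed, compatibility θ_AC = θ_CB gives T_A·a = T_B·b, together with T_A + T_B = T₀.
T_A = T₀·b/(a+b) = 127.0·359/1270 = 35.90 N·m; T_B = 91.10 N·m.

35.9 N·m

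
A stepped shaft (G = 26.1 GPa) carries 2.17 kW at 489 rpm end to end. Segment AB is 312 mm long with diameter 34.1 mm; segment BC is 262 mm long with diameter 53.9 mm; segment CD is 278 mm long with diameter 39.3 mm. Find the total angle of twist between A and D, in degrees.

0.358°

ω = 2π·489/60 = 51.21 rad/s, so T = P/ω = 2.17×10³ / 51.21 = 42.38 N·m.
J_AB = π(0.0341)⁴/32 = 1.33×10^-7 m⁴; J_BC = π(0.0539)⁴/32 = 8.29×10^-7 m⁴; J_CD = π(0.0393)⁴/32 = 2.34×10^-7 m⁴.
θ = (T/G)·Σ L_i/J_i = (42.38/26.1×10⁹)·(0.312/1.33×10^-7 + 0.262/8.29×10^-7 + 0.278/2.34×10^-7) = 6.257×10^-3 rad.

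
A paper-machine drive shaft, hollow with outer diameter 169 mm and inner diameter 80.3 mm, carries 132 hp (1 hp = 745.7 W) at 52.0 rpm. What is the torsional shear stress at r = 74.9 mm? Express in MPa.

ω = 2π·52.0/60 = 5.445 rad/s, so T = P/ω = 132×745.7 / 5.445 = 18080 N·m.
J = π(d_o⁴ − d_i⁴)/32 = π(0.169⁴ − 0.0803⁴)/32 = 7.600×10^-5 m⁴.
Shear stress varies linearly with radius: τ = T·r/J = 18080 × 0.0749 / 7.600×10^-5 = 1.781×10^7 Pa.

17.8 MPa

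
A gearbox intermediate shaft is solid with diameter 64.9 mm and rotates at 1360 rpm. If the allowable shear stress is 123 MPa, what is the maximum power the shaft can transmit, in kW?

J = πd⁴/32 = π(0.0649)⁴/32 = 1.742×10^-6 m⁴.
T_max = τ_allow·J/r = 1.23×10^8 × 1.742×10^-6 / 0.0324 = 6602 N·m.
ω = 2π·1360/60 = 142.4 rad/s, so P_max = T_max·ω = 9.402×10^5 W.

940 kW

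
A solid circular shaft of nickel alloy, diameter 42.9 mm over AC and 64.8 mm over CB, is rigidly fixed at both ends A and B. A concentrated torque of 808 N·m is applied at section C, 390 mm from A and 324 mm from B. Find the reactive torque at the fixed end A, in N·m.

Compatibility: T_A·a/J_AC = T_B·b/J_CB with T_A + T_B = T₀.
J_AC = 3.33×10^-7 m⁴, J_CB = 1.73×10^-6 m⁴, so T_A = T₀·(J_AC/a)/((J_AC/a)+(J_CB/b)) = 111.2 N·m, T_B = 696.8 N·m.

111 N·m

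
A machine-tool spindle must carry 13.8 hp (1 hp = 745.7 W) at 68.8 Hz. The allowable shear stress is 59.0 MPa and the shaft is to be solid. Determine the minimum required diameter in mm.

ω = 2π·68.8 = 432.3 rad/s, so T = P/ω = 13.8×745.7 / 432.3 = 23.81 N·m.
For a solid shaft τ_max = 16T/(πd³), so d = (16T/(π τ_allow))^(1/3) = (16·23.81/(π·5.90×10^7))^(1/3) = 0.01271 m.

12.7 mm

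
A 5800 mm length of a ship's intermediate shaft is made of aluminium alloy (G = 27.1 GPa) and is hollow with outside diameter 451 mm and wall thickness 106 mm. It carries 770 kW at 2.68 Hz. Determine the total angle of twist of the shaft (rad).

0.00262 rad

ω = 2π·2.68 = 16.84 rad/s, so T = P/ω = 770×10³ / 16.84 = 45730 N·m.
J = π(d_o⁴ − d_i⁴)/32 = π(0.451⁴ − 0.239⁴)/32 = 3.741×10^-3 m⁴.
θ = T·L/(G·J) = 45730 × 5.80 / (27.1×10⁹ × 3.741×10^-3) = 2.616×10^-3 rad.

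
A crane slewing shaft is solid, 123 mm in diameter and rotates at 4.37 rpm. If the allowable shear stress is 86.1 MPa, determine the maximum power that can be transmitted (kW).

J = πd⁴/32 = π(0.123)⁴/32 = 2.247×10^-5 m⁴.
T_max = τ_allow·J/r = 8.61×10^7 × 2.247×10^-5 / 0.0615 = 31460 N·m.
ω = 2π·4.37/60 = 0.4576 rad/s, so P_max = T_max·ω = 1.440×10^4 W.

14.4 kW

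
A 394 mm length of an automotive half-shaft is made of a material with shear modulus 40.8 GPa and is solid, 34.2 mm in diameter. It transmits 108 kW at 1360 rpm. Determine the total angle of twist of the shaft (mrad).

54.5 mrad

ω = 2π·1360/60 = 142.4 rad/s, so T = P/ω = 108×10³ / 142.4 = 758.3 N·m.
J = πd⁴/32 = π(0.0342)⁴/32 = 1.343×10^-7 m⁴.
θ = T·L/(G·J) = 758.3 × 0.394 / (40.8×10⁹ × 1.343×10^-7) = 0.05452 rad.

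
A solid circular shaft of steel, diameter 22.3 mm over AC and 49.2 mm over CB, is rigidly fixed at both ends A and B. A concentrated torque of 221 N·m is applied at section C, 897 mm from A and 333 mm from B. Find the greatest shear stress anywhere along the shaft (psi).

1350 psi

Compatibility: T_A·a/J_AC = T_B·b/J_CB with T_A + T_B = T₀.
J_AC = 2.43×10^-8 m⁴, J_CB = 5.75×10^-7 m⁴, so T_A = T₀·(J_AC/a)/((J_AC/a)+(J_CB/b)) = 3.409 N·m, T_B = 217.6 N·m.
τ in each portion: τ_AC = 1.57×10^6 Pa, τ_CB = 9.30×10^6 Pa; maximum is in CB.
τ_max = T_CB·r/J = 217.6·0.0246/5.75×10^-7 = 9.305×10^6 Pa.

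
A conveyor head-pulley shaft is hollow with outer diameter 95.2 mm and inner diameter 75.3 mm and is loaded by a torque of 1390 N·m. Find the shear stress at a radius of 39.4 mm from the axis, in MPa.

11.2 MPa

J = π(d_o⁴ − d_i⁴)/32 = π(0.0952⁴ − 0.0753⁴)/32 = 4.908×10^-6 m⁴.
Shear stress varies linearly with radius: τ = T·r/J = 1390 × 0.0394 / 4.908×10^-6 = 1.116×10^7 Pa.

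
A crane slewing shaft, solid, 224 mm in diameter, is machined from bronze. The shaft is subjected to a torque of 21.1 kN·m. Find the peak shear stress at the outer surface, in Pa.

9.56e6 Pa

J = πd⁴/32 = π(0.224)⁴/32 = 2.472×10^-4 m⁴.
τ_max = T·r/J = 21100 × 0.112 / 2.472×10^-4 = 9.561×10^6 Pa.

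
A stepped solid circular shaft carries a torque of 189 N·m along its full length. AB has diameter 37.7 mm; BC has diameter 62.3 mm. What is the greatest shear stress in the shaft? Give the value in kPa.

Under the same torque, τ_max = 16T/(πd³) is largest where d is smallest — segment AB (d = 37.7 mm).
τ_max = 16·189.0/(π·(0.0377)³) = 1.796×10^7 Pa.

18000 kPa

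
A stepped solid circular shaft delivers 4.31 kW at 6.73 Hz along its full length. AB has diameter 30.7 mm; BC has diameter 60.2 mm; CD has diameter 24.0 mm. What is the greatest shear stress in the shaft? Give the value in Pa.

3.76e7 Pa

ω = 2π·6.73 = 42.29 rad/s, so T = P/ω = 4.31×10³ / 42.29 = 101.9 N·m.
Under the same torque, τ_max = 16T/(πd³) is largest where d is smallest — segment CD (d = 24.0 mm).
τ_max = 16·101.9/(π·(0.0240)³) = 3.755×10^7 Pa.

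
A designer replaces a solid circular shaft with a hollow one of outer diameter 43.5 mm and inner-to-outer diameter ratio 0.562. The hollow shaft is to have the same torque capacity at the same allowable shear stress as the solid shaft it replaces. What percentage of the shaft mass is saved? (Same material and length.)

Equal τ_max and T ⇒ the solid shaft needs d_s³ = d_o³(1−k⁴), so d_s = 43.5·(1−0.562⁴)^(1/3) = 42.00 mm.
Area ratio A_h/A_s = d_o²(1−k²)/d_s² = (1−k²)/(1−k⁴)^(2/3) = 0.7338.
Mass saving = 1 − 0.7338 = 26.6 %.

26.6 %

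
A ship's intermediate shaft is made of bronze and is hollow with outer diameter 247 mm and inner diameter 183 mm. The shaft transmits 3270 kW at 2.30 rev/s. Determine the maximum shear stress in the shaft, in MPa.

ω = 2π·2.30 = 14.45 rad/s, so T = P/ω = 3270×10³ / 14.45 = 226300 N·m.
J = π(d_o⁴ − d_i⁴)/32 = π(0.247⁴ − 0.183⁴)/32 = 2.553×10^-4 m⁴.
τ_max = T·r/J = 226300 × 0.123 / 2.553×10^-4 = 1.095×10^8 Pa.

109 MPa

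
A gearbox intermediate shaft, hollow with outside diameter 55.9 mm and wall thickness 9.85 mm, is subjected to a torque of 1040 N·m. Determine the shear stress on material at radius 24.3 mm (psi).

J = π(d_o⁴ − d_i⁴)/32 = π(0.0559⁴ − 0.0362⁴)/32 = 7.900×10^-7 m⁴.
Shear stress varies linearly with radius: τ = T·r/J = 1040 × 0.0243 / 7.900×10^-7 = 3.199×10^7 Pa.

4640 psi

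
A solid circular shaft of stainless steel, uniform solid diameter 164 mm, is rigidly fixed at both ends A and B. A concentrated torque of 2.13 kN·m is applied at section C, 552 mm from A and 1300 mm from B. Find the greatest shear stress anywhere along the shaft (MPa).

With uniform GJ and both ends fixed, compatibility θ_AC = θ_CB gives T_A·a = T_B·b, together with T_A + T_B = T₀.
T_A = T₀·b/(a+b) = 2130·1300/1852 = 1495 N·m; T_B = 634.9 N·m.
τ in each portion: τ_AC = 1.73×10^6 Pa, τ_CB = 7.33×10^5 Pa; maximum is in AC.
τ_max = T_AC·r/J = 1495·0.0820/7.10×10^-5 = 1.726×10^6 Pa.

1.73 MPa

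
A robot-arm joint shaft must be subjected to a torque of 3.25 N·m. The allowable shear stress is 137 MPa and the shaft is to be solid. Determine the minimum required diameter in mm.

4.94 mm

For a solid shaft τ_max = 16T/(πd³), so d = (16T/(π τ_allow))^(1/3) = (16·3.250/(π·1.37×10^8))^(1/3) = 0.004944 m.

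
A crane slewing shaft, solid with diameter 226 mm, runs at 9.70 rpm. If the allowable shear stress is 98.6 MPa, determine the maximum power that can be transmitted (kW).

227 kW

J = πd⁴/32 = π(0.226)⁴/32 = 2.561×10^-4 m⁴.
T_max = τ_allow·J/r = 9.86×10^7 × 2.561×10^-4 / 0.113 = 223500 N·m.
ω = 2π·9.70/60 = 1.016 rad/s, so P_max = T_max·ω = 2.270×10^5 W.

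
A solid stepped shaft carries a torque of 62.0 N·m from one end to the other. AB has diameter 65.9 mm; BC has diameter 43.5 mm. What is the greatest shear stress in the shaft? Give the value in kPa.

3840 kPa

Under the same torque, τ_max = 16T/(πd³) is largest where d is smallest — segment BC (d = 43.5 mm).
τ_max = 16·62.00/(π·(0.0435)³) = 3.836×10^6 Pa.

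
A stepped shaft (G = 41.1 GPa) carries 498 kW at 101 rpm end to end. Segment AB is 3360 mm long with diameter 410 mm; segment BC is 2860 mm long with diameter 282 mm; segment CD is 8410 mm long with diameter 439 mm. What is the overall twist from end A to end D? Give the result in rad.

ω = 2π·101/60 = 10.58 rad/s, so T = P/ω = 498×10³ / 10.58 = 47080 N·m.
J_AB = π(0.410)⁴/32 = 2.77×10^-3 m⁴; J_BC = π(0.282)⁴/32 = 6.21×10^-4 m⁴; J_CD = π(0.439)⁴/32 = 3.65×10^-3 m⁴.
θ = (T/G)·Σ L_i/J_i = (47080/41.1×10⁹)·(3.36/2.77×10^-3 + 2.86/6.21×10^-4 + 8.41/3.65×10^-3) = 9.307×10^-3 rad.

0.00931 rad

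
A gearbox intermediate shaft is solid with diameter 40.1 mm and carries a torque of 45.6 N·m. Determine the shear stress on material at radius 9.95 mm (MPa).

1.79 MPa

J = πd⁴/32 = π(0.0401)⁴/32 = 2.539×10^-7 m⁴.
Shear stress varies linearly with radius: τ = T·r/J = 45.60 × 0.00995 / 2.539×10^-7 = 1.787×10^6 Pa.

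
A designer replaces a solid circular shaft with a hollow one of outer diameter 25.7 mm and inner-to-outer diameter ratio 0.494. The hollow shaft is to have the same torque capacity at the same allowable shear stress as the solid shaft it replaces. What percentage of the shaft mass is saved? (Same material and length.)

21.2 %

Equal τ_max and T ⇒ the solid shaft needs d_s³ = d_o³(1−k⁴), so d_s = 25.7·(1−0.494⁴)^(1/3) = 25.18 mm.
Area ratio A_h/A_s = d_o²(1−k²)/d_s² = (1−k²)/(1−k⁴)^(2/3) = 0.7876.
Mass saving = 1 − 0.7876 = 21.2 %.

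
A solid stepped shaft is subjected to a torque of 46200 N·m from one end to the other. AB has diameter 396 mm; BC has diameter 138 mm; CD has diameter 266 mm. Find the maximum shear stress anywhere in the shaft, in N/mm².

89.5 N/mm²

Under the same torque, τ_max = 16T/(πd³) is largest where d is smallest — segment BC (d = 138 mm).
τ_max = 16·46200/(π·(0.138)³) = 8.953×10^7 Pa.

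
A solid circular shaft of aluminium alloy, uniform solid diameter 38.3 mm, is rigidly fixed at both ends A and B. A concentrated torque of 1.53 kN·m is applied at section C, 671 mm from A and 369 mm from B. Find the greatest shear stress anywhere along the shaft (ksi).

With uniform GJ and both ends fixed, compatibility θ_AC = θ_CB gives T_A·a = T_B·b, together with T_A + T_B = T₀.
T_A = T₀·b/(a+b) = 1530·369/1040 = 542.9 N·m; T_B = 987.1 N·m.
τ in each portion: τ_AC = 4.92×10^7 Pa, τ_CB = 8.95×10^7 Pa; maximum is in CB.
τ_max = T_CB·r/J = 987.1·0.0191/2.11×10^-7 = 8.949×10^7 Pa.

13.0 ksi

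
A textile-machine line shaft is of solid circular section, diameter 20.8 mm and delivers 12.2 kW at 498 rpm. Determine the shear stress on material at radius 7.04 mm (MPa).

ω = 2π·498/60 = 52.15 rad/s, so T = P/ω = 12.2×10³ / 52.15 = 233.9 N·m.
J = πd⁴/32 = π(0.0208)⁴/32 = 1.838×10^-8 m⁴.
Shear stress varies linearly with radius: τ = T·r/J = 233.9 × 0.00704 / 1.838×10^-8 = 8.962×10^7 Pa.

89.6 MPa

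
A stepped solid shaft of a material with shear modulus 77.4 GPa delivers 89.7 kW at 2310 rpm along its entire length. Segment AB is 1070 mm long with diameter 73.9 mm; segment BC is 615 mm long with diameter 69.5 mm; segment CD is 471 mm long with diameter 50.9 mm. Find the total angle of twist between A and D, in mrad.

6.46 mrad

ω = 2π·2310/60 = 241.9 rad/s, so T = P/ω = 89.7×10³ / 241.9 = 370.8 N·m.
J_AB = π(0.0739)⁴/32 = 2.93×10^-6 m⁴; J_BC = π(0.0695)⁴/32 = 2.29×10^-6 m⁴; J_CD = π(0.0509)⁴/32 = 6.59×10^-7 m⁴.
θ = (T/G)·Σ L_i/J_i = (370.8/77.4×10⁹)·(1.07/2.93×10^-6 + 0.615/2.29×10^-6 + 0.471/6.59×10^-7) = 6.461×10^-3 rad.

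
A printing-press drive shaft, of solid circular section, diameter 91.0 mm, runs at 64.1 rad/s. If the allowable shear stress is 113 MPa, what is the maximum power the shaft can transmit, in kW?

1070 kW

J = πd⁴/32 = π(0.0910)⁴/32 = 6.732×10^-6 m⁴.
T_max = τ_allow·J/r = 1.13×10^8 × 6.732×10^-6 / 0.0455 = 16720 N·m.
ω = 64.1 rad/s, so P_max = T_max·ω = 1.072×10^6 W.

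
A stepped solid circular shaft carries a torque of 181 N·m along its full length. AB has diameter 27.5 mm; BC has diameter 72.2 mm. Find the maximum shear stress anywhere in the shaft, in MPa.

44.3 MPa

Under the same torque, τ_max = 16T/(πd³) is largest where d is smallest — segment AB (d = 27.5 mm).
τ_max = 16·181.0/(π·(0.0275)³) = 4.433×10^7 Pa.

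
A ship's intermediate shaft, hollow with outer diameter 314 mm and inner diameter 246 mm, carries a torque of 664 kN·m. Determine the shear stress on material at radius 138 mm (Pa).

1.54e8 Pa

J = π(d_o⁴ − d_i⁴)/32 = π(0.314⁴ − 0.246⁴)/32 = 5.948×10^-4 m⁴.
Shear stress varies linearly with radius: τ = T·r/J = 664000 × 0.138 / 5.948×10^-4 = 1.540×10^8 Pa.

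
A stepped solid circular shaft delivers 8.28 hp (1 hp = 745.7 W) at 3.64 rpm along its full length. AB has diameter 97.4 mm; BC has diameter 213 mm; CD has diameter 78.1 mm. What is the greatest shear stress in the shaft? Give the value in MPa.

ω = 2π·3.64/60 = 0.3812 rad/s, so T = P/ω = 8.28×745.7 / 0.3812 = 16200 N·m.
Under the same torque, τ_max = 16T/(πd³) is largest where d is smallest — segment CD (d = 78.1 mm).
τ_max = 16·16200/(π·(0.0781)³) = 1.732×10^8 Pa.

173 MPa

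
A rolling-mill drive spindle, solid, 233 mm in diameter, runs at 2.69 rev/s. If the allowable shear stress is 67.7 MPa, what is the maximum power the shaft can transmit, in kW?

2840 kW

J = πd⁴/32 = π(0.233)⁴/32 = 2.894×10^-4 m⁴.
T_max = τ_allow·J/r = 6.77×10^7 × 2.894×10^-4 / 0.117 = 168100 N·m.
ω = 2π·2.69 = 16.90 rad/s, so P_max = T_max·ω = 2.842×10^6 W.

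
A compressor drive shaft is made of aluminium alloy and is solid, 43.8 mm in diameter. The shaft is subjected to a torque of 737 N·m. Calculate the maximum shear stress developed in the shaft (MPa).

J = πd⁴/32 = π(0.0438)⁴/32 = 3.613×10^-7 m⁴.
τ_max = T·r/J = 737.0 × 0.0219 / 3.613×10^-7 = 4.467×10^7 Pa.

44.7 MPa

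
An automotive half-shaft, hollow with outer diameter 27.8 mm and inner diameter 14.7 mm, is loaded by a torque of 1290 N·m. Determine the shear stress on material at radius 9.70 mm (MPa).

231 MPa

J = π(d_o⁴ − d_i⁴)/32 = π(0.0278⁴ − 0.0147⁴)/32 = 5.405×10^-8 m⁴.
Shear stress varies linearly with radius: τ = T·r/J = 1290 × 0.00970 / 5.405×10^-8 = 2.315×10^8 Pa.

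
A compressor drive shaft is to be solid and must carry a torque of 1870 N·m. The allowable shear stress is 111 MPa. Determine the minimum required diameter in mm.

For a solid shaft τ_max = 16T/(πd³), so d = (16T/(π τ_allow))^(1/3) = (16·1870/(π·1.11×10^8))^(1/3) = 0.04411 m.

44.1 mm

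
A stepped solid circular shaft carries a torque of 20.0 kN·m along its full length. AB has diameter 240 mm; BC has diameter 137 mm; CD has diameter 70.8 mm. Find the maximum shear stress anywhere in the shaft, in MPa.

Under the same torque, τ_max = 16T/(πd³) is largest where d is smallest — segment CD (d = 70.8 mm).
τ_max = 16·20000/(π·(0.0708)³) = 2.870×10^8 Pa.

287 MPa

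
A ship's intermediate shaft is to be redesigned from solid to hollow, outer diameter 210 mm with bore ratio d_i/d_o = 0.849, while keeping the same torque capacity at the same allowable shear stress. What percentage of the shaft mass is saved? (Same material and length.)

54.5 %

Equal τ_max and T ⇒ the solid shaft needs d_s³ = d_o³(1−k⁴), so d_s = 210·(1−0.849⁴)^(1/3) = 164.5 mm.
Area ratio A_h/A_s = d_o²(1−k²)/d_s² = (1−k²)/(1−k⁴)^(2/3) = 0.4551.
Mass saving = 1 − 0.4551 = 54.5 %.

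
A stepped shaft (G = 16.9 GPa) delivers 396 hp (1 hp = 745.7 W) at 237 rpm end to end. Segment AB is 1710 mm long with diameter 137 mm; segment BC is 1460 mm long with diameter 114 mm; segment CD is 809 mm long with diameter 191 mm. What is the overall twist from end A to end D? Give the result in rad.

0.101 rad

ω = 2π·237/60 = 24.82 rad/s, so T = P/ω = 396×745.7 / 24.82 = 11900 N·m.
J_AB = π(0.137)⁴/32 = 3.46×10^-5 m⁴; J_BC = π(0.114)⁴/32 = 1.66×10^-5 m⁴; J_CD = π(0.191)⁴/32 = 1.31×10^-4 m⁴.
θ = (T/G)·Σ L_i/J_i = (11900/16.9×10⁹)·(1.71/3.46×10^-5 + 1.46/1.66×10^-5 + 0.809/1.31×10^-4) = 0.1012 rad.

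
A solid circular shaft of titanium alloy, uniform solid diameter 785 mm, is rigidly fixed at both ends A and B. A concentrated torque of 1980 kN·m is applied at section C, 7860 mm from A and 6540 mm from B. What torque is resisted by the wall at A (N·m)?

With uniform GJ and both ends fixed, compatibility θ_AC = θ_CB gives T_A·a = T_B·b, together with T_A + T_B = T₀.
T_A = T₀·b/(a+b) = 1.980e6·6540/14400 = 899200 N·m; T_B = 1.081e6 N·m.

899000 N·m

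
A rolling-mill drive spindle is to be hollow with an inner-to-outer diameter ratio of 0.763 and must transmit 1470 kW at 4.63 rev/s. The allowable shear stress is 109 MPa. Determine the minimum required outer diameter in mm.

153 mm

ω = 2π·4.63 = 29.09 rad/s, so T = P/ω = 1470×10³ / 29.09 = 50530 N·m.
For a hollow shaft with d_i/d_o = 0.763: τ_max = 16T/(π d_o³ (1−k⁴)), so d_o = [16T/(π τ_allow (1−k⁴))]^(1/3) = [16·50530/(π·1.09×10^8·0.6611)]^(1/3) = 0.1529 m.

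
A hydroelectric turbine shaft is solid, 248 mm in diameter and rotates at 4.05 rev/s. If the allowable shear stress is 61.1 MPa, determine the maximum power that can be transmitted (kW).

4660 kW

J = πd⁴/32 = π(0.248)⁴/32 = 3.714×10^-4 m⁴.
T_max = τ_allow·J/r = 6.11×10^7 × 3.714×10^-4 / 0.124 = 183000 N·m.
ω = 2π·4.05 = 25.45 rad/s, so P_max = T_max·ω = 4.657×10^6 W.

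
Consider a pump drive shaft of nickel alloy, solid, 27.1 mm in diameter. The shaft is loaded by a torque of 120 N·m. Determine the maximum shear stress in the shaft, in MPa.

30.7 MPa

J = πd⁴/32 = π(0.0271)⁴/32 = 5.295×10^-8 m⁴.
τ_max = T·r/J = 120.0 × 0.0136 / 5.295×10^-8 = 3.071×10^7 Pa.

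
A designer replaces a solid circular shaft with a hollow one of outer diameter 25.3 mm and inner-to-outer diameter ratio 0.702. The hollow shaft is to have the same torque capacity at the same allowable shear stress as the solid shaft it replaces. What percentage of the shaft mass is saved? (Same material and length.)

38.9 %

Equal τ_max and T ⇒ the solid shaft needs d_s³ = d_o³(1−k⁴), so d_s = 25.3·(1−0.702⁴)^(1/3) = 23.06 mm.
Area ratio A_h/A_s = d_o²(1−k²)/d_s² = (1−k²)/(1−k⁴)^(2/3) = 0.6106.
Mass saving = 1 − 0.6106 = 38.9 %.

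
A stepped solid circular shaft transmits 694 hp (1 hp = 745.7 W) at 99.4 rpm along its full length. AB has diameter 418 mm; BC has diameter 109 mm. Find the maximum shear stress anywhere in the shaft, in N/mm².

196 N/mm²

ω = 2π·99.4/60 = 10.41 rad/s, so T = P/ω = 694×745.7 / 10.41 = 49720 N·m.
Under the same torque, τ_max = 16T/(πd³) is largest where d is smallest — segment BC (d = 109 mm).
τ_max = 16·49720/(π·(0.109)³) = 1.955×10^8 Pa.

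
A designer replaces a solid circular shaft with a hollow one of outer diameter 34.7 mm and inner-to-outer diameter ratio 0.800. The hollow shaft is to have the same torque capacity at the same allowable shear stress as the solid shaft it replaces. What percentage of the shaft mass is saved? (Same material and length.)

Equal τ_max and T ⇒ the solid shaft needs d_s³ = d_o³(1−k⁴), so d_s = 34.7·(1−0.800⁴)^(1/3) = 29.11 mm.
Area ratio A_h/A_s = d_o²(1−k²)/d_s² = (1−k²)/(1−k⁴)^(2/3) = 0.5115.
Mass saving = 1 − 0.5115 = 48.8 %.

48.8 %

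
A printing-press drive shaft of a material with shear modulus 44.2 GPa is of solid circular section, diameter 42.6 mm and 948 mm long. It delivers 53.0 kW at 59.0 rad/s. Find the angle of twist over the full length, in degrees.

ω = 59.0 rad/s, so T = P/ω = 53.0×10³ / 59.00 = 898.3 N·m.
J = πd⁴/32 = π(0.0426)⁴/32 = 3.233×10^-7 m⁴.
θ = T·L/(G·J) = 898.3 × 0.948 / (44.2×10⁹ × 3.233×10^-7) = 0.05959 rad.

3.41°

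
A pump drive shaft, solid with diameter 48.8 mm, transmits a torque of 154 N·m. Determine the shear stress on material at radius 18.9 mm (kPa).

J = πd⁴/32 = π(0.0488)⁴/32 = 5.568×10^-7 m⁴.
Shear stress varies linearly with radius: τ = T·r/J = 154.0 × 0.0189 / 5.568×10^-7 = 5.228×10^6 Pa.

5230 kPa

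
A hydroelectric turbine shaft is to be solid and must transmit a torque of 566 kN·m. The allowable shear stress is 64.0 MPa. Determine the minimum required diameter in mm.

356 mm

For a solid shaft τ_max = 16T/(πd³), so d = (16T/(π τ_allow))^(1/3) = (16·566000/(π·6.40×10^7))^(1/3) = 0.3558 m.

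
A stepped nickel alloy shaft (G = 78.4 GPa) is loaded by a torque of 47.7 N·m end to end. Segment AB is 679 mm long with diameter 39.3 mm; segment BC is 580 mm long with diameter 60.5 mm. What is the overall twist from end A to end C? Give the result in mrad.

2.03 mrad

J_AB = π(0.0393)⁴/32 = 2.34×10^-7 m⁴; J_BC = π(0.0605)⁴/32 = 1.32×10^-6 m⁴.
θ = (T/G)·Σ L_i/J_i = (47.70/78.4×10⁹)·(0.679/2.34×10^-7 + 0.580/1.32×10^-6) = 2.032×10^-3 rad.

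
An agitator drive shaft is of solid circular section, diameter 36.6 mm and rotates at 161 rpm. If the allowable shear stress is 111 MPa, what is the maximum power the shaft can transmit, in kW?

J = πd⁴/32 = π(0.0366)⁴/32 = 1.762×10^-7 m⁴.
T_max = τ_allow·J/r = 1.11×10^8 × 1.762×10^-7 / 0.0183 = 1069 N·m.
ω = 2π·161/60 = 16.86 rad/s, so P_max = T_max·ω = 1.802×10^4 W.

18.0 kW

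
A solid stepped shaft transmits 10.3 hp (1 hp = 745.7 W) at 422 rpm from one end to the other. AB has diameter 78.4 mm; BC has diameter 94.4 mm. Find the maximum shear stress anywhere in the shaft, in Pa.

1.84e6 Pa

ω = 2π·422/60 = 44.19 rad/s, so T = P/ω = 10.3×745.7 / 44.19 = 173.8 N·m.
Under the same torque, τ_max = 16T/(πd³) is largest where d is smallest — segment AB (d = 78.4 mm).
τ_max = 16·173.8/(π·(0.0784)³) = 1.837×10^6 Pa.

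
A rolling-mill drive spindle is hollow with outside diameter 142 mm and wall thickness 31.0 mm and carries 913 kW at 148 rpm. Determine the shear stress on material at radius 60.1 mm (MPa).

98.6 MPa

ω = 2π·148/60 = 15.50 rad/s, so T = P/ω = 913×10³ / 15.50 = 58910 N·m.
J = π(d_o⁴ − d_i⁴)/32 = π(0.142⁴ − 0.0800⁴)/32 = 3.590×10^-5 m⁴.
Shear stress varies linearly with radius: τ = T·r/J = 58910 × 0.0601 / 3.590×10^-5 = 9.863×10^7 Pa.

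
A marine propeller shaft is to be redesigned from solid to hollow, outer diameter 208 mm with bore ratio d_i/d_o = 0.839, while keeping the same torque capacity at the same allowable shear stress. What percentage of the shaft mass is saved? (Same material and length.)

Equal τ_max and T ⇒ the solid shaft needs d_s³ = d_o³(1−k⁴), so d_s = 208·(1−0.839⁴)^(1/3) = 165.6 mm.
Area ratio A_h/A_s = d_o²(1−k²)/d_s² = (1−k²)/(1−k⁴)^(2/3) = 0.4672.
Mass saving = 1 − 0.4672 = 53.3 %.

53.3 %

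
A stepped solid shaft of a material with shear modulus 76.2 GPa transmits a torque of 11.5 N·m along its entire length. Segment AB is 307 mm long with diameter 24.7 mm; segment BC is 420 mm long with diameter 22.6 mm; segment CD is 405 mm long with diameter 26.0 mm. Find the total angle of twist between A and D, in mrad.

J_AB = π(0.0247)⁴/32 = 3.65×10^-8 m⁴; J_BC = π(0.0226)⁴/32 = 2.56×10^-8 m⁴; J_CD = π(0.0260)⁴/32 = 4.49×10^-8 m⁴.
θ = (T/G)·Σ L_i/J_i = (11.50/76.2×10⁹)·(0.307/3.65×10^-8 + 0.420/2.56×10^-8 + 0.405/4.49×10^-8) = 5.105×10^-3 rad.

5.11 mrad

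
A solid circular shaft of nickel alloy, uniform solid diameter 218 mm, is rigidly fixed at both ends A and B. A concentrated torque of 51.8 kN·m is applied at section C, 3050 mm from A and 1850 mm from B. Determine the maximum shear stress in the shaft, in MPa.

With uniform GJ and both ends fixed, compatibility θ_AC = θ_CB gives T_A·a = T_B·b, together with T_A + T_B = T₀.
T_A = T₀·b/(a+b) = 51800·1850/4900 = 19560 N·m; T_B = 32240 N·m.
τ in each portion: τ_AC = 9.61×10^6 Pa, τ_CB = 1.59×10^7 Pa; maximum is in CB.
τ_max = T_CB·r/J = 32240·0.109/2.22×10^-4 = 1.585×10^7 Pa.

15.9 MPa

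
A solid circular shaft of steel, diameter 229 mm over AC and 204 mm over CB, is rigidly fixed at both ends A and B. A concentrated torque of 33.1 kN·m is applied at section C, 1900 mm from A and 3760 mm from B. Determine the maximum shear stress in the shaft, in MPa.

Compatibility: T_A·a/J_AC = T_B·b/J_CB with T_A + T_B = T₀.
J_AC = 2.70×10^-4 m⁴, J_CB = 1.70×10^-4 m⁴, so T_A = T₀·(J_AC/a)/((J_AC/a)+(J_CB/b)) = 25110 N·m, T_B = 7991 N·m.
τ in each portion: τ_AC = 1.06×10^7 Pa, τ_CB = 4.79×10^6 Pa; maximum is in AC.
τ_max = T_AC·r/J = 25110·0.115/2.70×10^-4 = 1.065×10^7 Pa.

10.6 MPa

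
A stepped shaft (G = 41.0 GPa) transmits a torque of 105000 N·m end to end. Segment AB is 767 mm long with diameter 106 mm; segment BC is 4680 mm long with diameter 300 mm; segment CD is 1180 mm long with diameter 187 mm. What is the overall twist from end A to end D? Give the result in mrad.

J_AB = π(0.106)⁴/32 = 1.24×10^-5 m⁴; J_BC = π(0.300)⁴/32 = 7.95×10^-4 m⁴; J_CD = π(0.187)⁴/32 = 1.20×10^-4 m⁴.
θ = (T/G)·Σ L_i/J_i = (105000/41.0×10⁹)·(0.767/1.24×10^-5 + 4.68/7.95×10^-4 + 1.18/1.20×10^-4) = 0.1987 rad.

199 mrad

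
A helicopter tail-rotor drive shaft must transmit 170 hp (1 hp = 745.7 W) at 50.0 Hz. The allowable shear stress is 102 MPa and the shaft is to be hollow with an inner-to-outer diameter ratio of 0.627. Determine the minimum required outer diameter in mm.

ω = 2π·50.0 = 314.2 rad/s, so T = P/ω = 170×745.7 / 314.2 = 403.5 N·m.
For a hollow shaft with d_i/d_o = 0.627: τ_max = 16T/(π d_o³ (1−k⁴)), so d_o = [16T/(π τ_allow (1−k⁴))]^(1/3) = [16·403.5/(π·1.02×10^8·0.8454)]^(1/3) = 0.02878 m.

28.8 mm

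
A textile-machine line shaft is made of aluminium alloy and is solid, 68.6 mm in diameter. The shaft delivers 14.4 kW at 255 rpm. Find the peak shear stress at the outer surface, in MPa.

8.51 MPa

ω = 2π·255/60 = 26.70 rad/s, so T = P/ω = 14.4×10³ / 26.70 = 539.3 N·m.
J = πd⁴/32 = π(0.0686)⁴/32 = 2.174×10^-6 m⁴.
τ_max = T·r/J = 539.3 × 0.0343 / 2.174×10^-6 = 8.507×10^6 Pa.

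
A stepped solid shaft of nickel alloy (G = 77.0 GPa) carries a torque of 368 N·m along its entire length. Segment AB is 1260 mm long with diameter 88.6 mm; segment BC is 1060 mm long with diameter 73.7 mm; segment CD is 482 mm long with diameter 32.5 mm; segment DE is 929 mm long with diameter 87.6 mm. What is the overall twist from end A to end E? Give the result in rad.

J_AB = π(0.0886)⁴/32 = 6.05×10^-6 m⁴; J_BC = π(0.0737)⁴/32 = 2.90×10^-6 m⁴; J_CD = π(0.0325)⁴/32 = 1.10×10^-7 m⁴; J_DE = π(0.0876)⁴/32 = 5.78×10^-6 m⁴.
θ = (T/G)·Σ L_i/J_i = (368.0/77.0×10⁹)·(1.26/6.05×10^-6 + 1.06/2.90×10^-6 + 0.482/1.10×10^-7 + 0.929/5.78×10^-6) = 0.02454 rad.

0.0245 rad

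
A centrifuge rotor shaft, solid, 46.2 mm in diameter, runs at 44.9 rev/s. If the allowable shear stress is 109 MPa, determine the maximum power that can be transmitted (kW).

J = πd⁴/32 = π(0.0462)⁴/32 = 4.473×10^-7 m⁴.
T_max = τ_allow·J/r = 1.09×10^8 × 4.473×10^-7 / 0.0231 = 2110 N·m.
ω = 2π·44.9 = 282.1 rad/s, so P_max = T_max·ω = 5.954×10^5 W.

595 kW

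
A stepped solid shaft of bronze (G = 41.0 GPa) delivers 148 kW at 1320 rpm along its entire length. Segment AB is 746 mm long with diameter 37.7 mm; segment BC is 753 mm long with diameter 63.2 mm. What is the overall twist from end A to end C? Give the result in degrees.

6.35°

ω = 2π·1320/60 = 138.2 rad/s, so T = P/ω = 148×10³ / 138.2 = 1071 N·m.
J_AB = π(0.0377)⁴/32 = 1.98×10^-7 m⁴; J_BC = π(0.0632)⁴/32 = 1.57×10^-6 m⁴.
θ = (T/G)·Σ L_i/J_i = (1071/41.0×10⁹)·(0.746/1.98×10^-7 + 0.753/1.57×10^-6) = 0.1108 rad.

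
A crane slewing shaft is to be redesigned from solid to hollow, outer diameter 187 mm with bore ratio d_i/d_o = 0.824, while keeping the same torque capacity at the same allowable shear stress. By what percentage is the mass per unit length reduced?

Equal τ_max and T ⇒ the solid shaft needs d_s³ = d_o³(1−k⁴), so d_s = 187·(1−0.824⁴)^(1/3) = 152.2 mm.
Area ratio A_h/A_s = d_o²(1−k²)/d_s² = (1−k²)/(1−k⁴)^(2/3) = 0.4847.
Mass saving = 1 − 0.4847 = 51.5 %.

51.5 %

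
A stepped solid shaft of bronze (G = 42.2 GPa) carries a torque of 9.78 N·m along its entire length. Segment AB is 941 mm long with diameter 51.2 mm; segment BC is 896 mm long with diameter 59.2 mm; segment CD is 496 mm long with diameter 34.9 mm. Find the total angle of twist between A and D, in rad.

J_AB = π(0.0512)⁴/32 = 6.75×10^-7 m⁴; J_BC = π(0.0592)⁴/32 = 1.21×10^-6 m⁴; J_CD = π(0.0349)⁴/32 = 1.46×10^-7 m⁴.
θ = (T/G)·Σ L_i/J_i = (9.780/42.2×10⁹)·(0.941/6.75×10^-7 + 0.896/1.21×10^-6 + 0.496/1.46×10^-7) = 1.285×10^-3 rad.

0.00128 rad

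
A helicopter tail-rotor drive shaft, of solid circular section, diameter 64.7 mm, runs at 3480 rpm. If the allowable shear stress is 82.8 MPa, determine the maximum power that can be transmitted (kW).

J = πd⁴/32 = π(0.0647)⁴/32 = 1.720×10^-6 m⁴.
T_max = τ_allow·J/r = 8.28×10^7 × 1.720×10^-6 / 0.0324 = 4403 N·m.
ω = 2π·3480/60 = 364.4 rad/s, so P_max = T_max·ω = 1.605×10^6 W.

1600 kW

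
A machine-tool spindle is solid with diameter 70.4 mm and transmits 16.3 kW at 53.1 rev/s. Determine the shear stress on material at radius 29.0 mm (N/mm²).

ω = 2π·53.1 = 333.6 rad/s, so T = P/ω = 16.3×10³ / 333.6 = 48.86 N·m.
J = πd⁴/32 = π(0.0704)⁴/32 = 2.412×10^-6 m⁴.
Shear stress varies linearly with radius: τ = T·r/J = 48.86 × 0.0290 / 2.412×10^-6 = 5.875×10^5 Pa.

0.588 N/mm²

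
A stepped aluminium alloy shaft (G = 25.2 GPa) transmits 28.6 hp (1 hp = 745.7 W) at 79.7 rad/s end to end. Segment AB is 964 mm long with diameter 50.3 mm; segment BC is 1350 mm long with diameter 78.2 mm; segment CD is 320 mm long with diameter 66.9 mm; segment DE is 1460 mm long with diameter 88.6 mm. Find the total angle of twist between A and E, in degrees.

ω = 79.7 rad/s, so T = P/ω = 28.6×745.7 / 79.70 = 267.6 N·m.
J_AB = π(0.0503)⁴/32 = 6.28×10^-7 m⁴; J_BC = π(0.0782)⁴/32 = 3.67×10^-6 m⁴; J_CD = π(0.0669)⁴/32 = 1.97×10^-6 m⁴; J_DE = π(0.0886)⁴/32 = 6.05×10^-6 m⁴.
θ = (T/G)·Σ L_i/J_i = (267.6/25.2×10⁹)·(0.964/6.28×10^-7 + 1.35/3.67×10^-6 + 0.320/1.97×10^-6 + 1.46/6.05×10^-6) = 0.02448 rad.

1.40°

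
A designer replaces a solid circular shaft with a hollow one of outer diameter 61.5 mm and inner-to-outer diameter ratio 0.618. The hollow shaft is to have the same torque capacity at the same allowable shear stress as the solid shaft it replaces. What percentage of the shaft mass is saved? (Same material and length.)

31.3 %

Equal τ_max and T ⇒ the solid shaft needs d_s³ = d_o³(1−k⁴), so d_s = 61.5·(1−0.618⁴)^(1/3) = 58.35 mm.
Area ratio A_h/A_s = d_o²(1−k²)/d_s² = (1−k²)/(1−k⁴)^(2/3) = 0.6866.
Mass saving = 1 − 0.6866 = 31.3 %.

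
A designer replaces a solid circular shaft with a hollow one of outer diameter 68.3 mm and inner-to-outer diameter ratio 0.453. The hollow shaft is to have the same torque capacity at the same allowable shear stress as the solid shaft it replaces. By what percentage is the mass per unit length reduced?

Equal τ_max and T ⇒ the solid shaft needs d_s³ = d_o³(1−k⁴), so d_s = 68.3·(1−0.453⁴)^(1/3) = 67.33 mm.
Area ratio A_h/A_s = d_o²(1−k²)/d_s² = (1−k²)/(1−k⁴)^(2/3) = 0.8179.
Mass saving = 1 − 0.8179 = 18.2 %.

18.2 %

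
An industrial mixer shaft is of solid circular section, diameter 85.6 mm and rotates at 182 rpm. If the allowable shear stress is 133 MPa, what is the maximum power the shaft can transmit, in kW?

J = πd⁴/32 = π(0.0856)⁴/32 = 5.271×10^-6 m⁴.
T_max = τ_allow·J/r = 1.33×10^8 × 5.271×10^-6 / 0.0428 = 16380 N·m.
ω = 2π·182/60 = 19.06 rad/s, so P_max = T_max·ω = 3.122×10^5 W.

312 kW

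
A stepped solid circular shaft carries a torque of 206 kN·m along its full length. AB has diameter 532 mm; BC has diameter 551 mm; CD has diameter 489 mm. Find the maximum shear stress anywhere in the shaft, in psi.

1300 psi

Under the same torque, τ_max = 16T/(πd³) is largest where d is smallest — segment CD (d = 489 mm).
τ_max = 16·206000/(π·(0.489)³) = 8.972×10^6 Pa.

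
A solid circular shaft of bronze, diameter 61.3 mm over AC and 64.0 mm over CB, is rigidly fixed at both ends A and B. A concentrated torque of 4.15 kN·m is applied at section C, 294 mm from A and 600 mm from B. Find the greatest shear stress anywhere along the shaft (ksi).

Compatibility: T_A·a/J_AC = T_B·b/J_CB with T_A + T_B = T₀.
J_AC = 1.39×10^-6 m⁴, J_CB = 1.65×10^-6 m⁴, so T_A = T₀·(J_AC/a)/((J_AC/a)+(J_CB/b)) = 2623 N·m, T_B = 1527 N·m.
τ in each portion: τ_AC = 5.80×10^7 Pa, τ_CB = 2.97×10^7 Pa; maximum is in AC.
τ_max = T_AC·r/J = 2623·0.0307/1.39×10^-6 = 5.799×10^7 Pa.

8.41 ksi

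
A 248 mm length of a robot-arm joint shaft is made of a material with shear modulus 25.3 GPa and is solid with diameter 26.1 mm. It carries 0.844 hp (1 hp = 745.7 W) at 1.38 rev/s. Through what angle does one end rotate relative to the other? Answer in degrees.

0.895°

ω = 2π·1.38 = 8.671 rad/s, so T = P/ω = 0.844×745.7 / 8.671 = 72.59 N·m.
J = πd⁴/32 = π(0.0261)⁴/32 = 4.556×10^-8 m⁴.
θ = T·L/(G·J) = 72.59 × 0.248 / (25.3×10⁹ × 4.556×10^-8) = 0.01562 rad.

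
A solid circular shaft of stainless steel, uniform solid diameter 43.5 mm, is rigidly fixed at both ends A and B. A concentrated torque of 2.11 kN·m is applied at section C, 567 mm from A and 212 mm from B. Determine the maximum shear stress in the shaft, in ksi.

13.8 ksi

With uniform GJ and both ends fixed, compatibility θ_AC = θ_CB gives T_A·a = T_B·b, together with T_A + T_B = T₀.
T_A = T₀·b/(a+b) = 2110·212/779.0 = 574.2 N·m; T_B = 1536 N·m.
τ in each portion: τ_AC = 3.55×10^7 Pa, τ_CB = 9.50×10^7 Pa; maximum is in CB.
τ_max = T_CB·r/J = 1536·0.0217/3.52×10^-7 = 9.502×10^7 Pa.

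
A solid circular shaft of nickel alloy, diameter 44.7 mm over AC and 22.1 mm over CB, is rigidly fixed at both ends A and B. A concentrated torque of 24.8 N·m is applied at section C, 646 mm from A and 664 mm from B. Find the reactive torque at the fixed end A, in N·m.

23.4 N·m

Compatibility: T_A·a/J_AC = T_B·b/J_CB with T_A + T_B = T₀.
J_AC = 3.92×10^-7 m⁴, J_CB = 2.34×10^-8 m⁴, so T_A = T₀·(J_AC/a)/((J_AC/a)+(J_CB/b)) = 23.44 N·m, T_B = 1.362 N·m.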